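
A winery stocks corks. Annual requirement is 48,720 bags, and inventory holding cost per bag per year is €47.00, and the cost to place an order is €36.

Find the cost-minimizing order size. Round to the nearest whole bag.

273 bags

Q* = √(2·D·S / H) = √(2·48,720·36 / 47) = √74,634.9 ≈ 273.19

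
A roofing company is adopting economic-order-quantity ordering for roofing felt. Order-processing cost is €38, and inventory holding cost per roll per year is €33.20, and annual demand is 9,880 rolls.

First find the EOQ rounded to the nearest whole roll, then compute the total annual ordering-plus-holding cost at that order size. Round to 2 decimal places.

€4,992.93

EOQ = √(2DS/H) = √(2 × 9,880 × 38 / 33.2)
    = √(22,616.87) ≈ 150.39 → Q = 150 rolls
Orders/yr = 9,880/150 = 65.867; ordering cost = 65.867 × €38 = €2,502.93
Average inventory = 150/2 = 75; holding cost = 75 × €33.2 = €2,490.00
Total = €2,502.93 + €2,490.00 = €4,992.93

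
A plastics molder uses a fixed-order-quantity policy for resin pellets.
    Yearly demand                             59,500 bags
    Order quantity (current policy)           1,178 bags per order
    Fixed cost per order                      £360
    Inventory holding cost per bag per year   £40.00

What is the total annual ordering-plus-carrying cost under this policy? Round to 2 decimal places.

Orders/yr = 59,500/1,178 = 50.509; ordering cost = 50.509 × £360 = £18,183.36
Average inventory = 1,178/2 = 589; holding cost = 589 × £40 = £23,560.00
Total = £18,183.36 + £23,560.00 = £41,743.36

£41,743.36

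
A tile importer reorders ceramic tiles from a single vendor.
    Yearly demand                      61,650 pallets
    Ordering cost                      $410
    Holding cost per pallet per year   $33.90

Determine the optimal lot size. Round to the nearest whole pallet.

2DS/H = 2·61,650·410/33.9 = 1,491,238.94
EOQ = √1,491,238.94 ≈ 1,221.16

1,221 pallets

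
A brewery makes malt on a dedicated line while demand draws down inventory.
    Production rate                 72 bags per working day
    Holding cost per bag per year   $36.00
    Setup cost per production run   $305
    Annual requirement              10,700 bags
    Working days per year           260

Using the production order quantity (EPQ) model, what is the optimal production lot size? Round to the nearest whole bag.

651 bags

Daily demand d = 10,700/260 = 41.154; p = 72; 1 − d/p = 0.42842
EPQ = √(2DS / (H(1 − d/p)))
    = √(2 × 10,700 × 305 / (36 × 0.42842)) ≈ 650.54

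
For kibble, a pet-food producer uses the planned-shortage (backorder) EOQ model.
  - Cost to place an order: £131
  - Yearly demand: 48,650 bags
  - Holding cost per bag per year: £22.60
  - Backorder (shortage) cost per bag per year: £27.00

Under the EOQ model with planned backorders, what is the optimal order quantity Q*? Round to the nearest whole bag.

1,018 bags

Q* = √(2DS/H) · √((H + b)/b)
   = √(2 × 48,650 × 131 / 22.6) · √((22.6 + 27) / 27)
   = 750.996 × 1.3554 ≈ 1,017.88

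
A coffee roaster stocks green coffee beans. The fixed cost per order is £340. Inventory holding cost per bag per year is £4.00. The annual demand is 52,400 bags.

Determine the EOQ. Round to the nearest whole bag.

Q* = √(2·D·S / H) = √(2·52,400·340 / 4) = √8,908,000.0 ≈ 2,984.63

2,985 bags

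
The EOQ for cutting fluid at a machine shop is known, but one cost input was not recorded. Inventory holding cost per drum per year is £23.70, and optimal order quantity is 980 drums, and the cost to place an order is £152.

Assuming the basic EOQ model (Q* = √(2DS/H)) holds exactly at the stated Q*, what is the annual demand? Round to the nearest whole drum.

74,873 drums per year

Since Q* = (2DS/H)^½, squaring gives Q*²·H = 2DS.
D = Q²H / (2S) = 980² × 23.7 / (2 × 152) = 74,873.29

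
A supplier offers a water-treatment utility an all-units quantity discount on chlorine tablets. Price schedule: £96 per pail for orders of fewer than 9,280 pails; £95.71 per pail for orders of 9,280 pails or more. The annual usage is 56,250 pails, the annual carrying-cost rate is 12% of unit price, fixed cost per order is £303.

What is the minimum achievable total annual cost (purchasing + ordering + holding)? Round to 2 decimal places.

£5,419,816.36

H₁ = 12%×£96 = £11.5200;  H₂ = 12%×£95.71 = £11.4852
EOQ₁ = √(2×56,250×303/11.5200) = 1,720.17  (< 9,280, feasible at tier 1)
EOQ₂ = √(2×56,250×303/11.4852) = 1,722.77  (< 9,280 → use Q = 9,280 at tier-2 price)
TC(tier 1 (EOQ₁), Q≈1,720.2) = £5,419,816.36
TC(tier 2, Q≈9,280.0) = £5,438,815.44
Minimum at tier 1 (EOQ₁): £5,419,816.36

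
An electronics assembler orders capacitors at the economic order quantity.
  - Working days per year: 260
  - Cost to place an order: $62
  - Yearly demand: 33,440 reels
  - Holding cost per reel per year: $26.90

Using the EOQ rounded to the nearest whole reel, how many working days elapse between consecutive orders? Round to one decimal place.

2DS/H = 2·33,440·62/26.9 = 154,147.21
EOQ = √154,147.21 ≈ 392.62 → Q = 393 reels
Days between orders = 260 / (D/Q) = 260 / 85.089 ≈ 3.056

3.1 days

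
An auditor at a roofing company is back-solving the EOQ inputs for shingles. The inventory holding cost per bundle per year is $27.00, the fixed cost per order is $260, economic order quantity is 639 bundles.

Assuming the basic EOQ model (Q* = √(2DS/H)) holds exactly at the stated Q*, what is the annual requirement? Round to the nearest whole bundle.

Since Q* = (2DS/H)^½, squaring gives Q*²·H = 2DS.
D = Q²H / (2S) = 639² × 27 / (2 × 260) = 21,201.28

21,201 bundles per year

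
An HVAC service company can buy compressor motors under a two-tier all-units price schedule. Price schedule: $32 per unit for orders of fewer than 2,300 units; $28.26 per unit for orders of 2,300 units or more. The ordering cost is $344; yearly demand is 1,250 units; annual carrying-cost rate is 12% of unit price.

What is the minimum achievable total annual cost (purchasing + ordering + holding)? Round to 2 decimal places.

H₁ = 12%×$32 = $3.8400;  H₂ = 12%×$28.26 = $3.3912
EOQ₁ = √(2×1,250×344/3.8400) = 473.24  (< 2,300, feasible at tier 1)
EOQ₂ = √(2×1,250×344/3.3912) = 503.58  (< 2,300 → use Q = 2,300 at tier-2 price)
TC(tier 1 (EOQ₁), Q≈473.2) = $41,817.25
TC(tier 2, Q≈2,300.0) = $39,411.84
Minimum at tier 2: $39,411.84

$39,411.84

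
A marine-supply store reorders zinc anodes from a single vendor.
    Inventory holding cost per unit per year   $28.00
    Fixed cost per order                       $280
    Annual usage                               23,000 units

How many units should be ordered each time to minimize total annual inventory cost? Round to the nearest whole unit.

EOQ = √(2DS/H) = √(2 × 23,000 × 280 / 28)
    = √(460,000.00) ≈ 678.23

678 units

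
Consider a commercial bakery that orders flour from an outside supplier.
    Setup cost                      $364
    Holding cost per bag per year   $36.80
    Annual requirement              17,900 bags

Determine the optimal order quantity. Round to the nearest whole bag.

595 bags

EOQ = √(2DS/H) = √(2 × 17,900 × 364 / 36.8)
    = √(354,108.70) ≈ 595.07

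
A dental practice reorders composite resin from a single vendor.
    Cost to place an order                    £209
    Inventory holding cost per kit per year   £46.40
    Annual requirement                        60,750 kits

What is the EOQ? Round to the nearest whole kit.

740 kits

EOQ = √(2DS/H) = √(2 × 60,750 × 209 / 46.4)
    = √(547,273.71) ≈ 739.78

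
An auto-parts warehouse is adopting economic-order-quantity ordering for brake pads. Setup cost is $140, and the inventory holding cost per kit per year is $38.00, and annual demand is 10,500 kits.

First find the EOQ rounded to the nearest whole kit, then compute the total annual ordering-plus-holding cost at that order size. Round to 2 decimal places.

$10,569.77

Q* = √(2·D·S / H) = √(2·10,500·140 / 38) = √77,368.4 ≈ 278.15 → Q = 278 kits
Ordering: D/Q × S = 10,500/278 × $140 = $5,287.77
Holding:  Q/2 × H = 278/2 × $38 = $5,282.00
Total = $5,287.77 + $5,282.00 = $10,569.77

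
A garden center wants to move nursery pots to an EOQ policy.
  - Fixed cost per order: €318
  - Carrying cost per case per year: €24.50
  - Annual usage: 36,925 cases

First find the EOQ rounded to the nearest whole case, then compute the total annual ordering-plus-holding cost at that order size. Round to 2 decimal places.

€23,986.77

Q* = √(2·D·S / H) = √(2·36,925·318 / 24.5) = √958,542.9 ≈ 979.05 → Q = 979 cases
Ordering: D/Q × S = 36,925/979 × €318 = €11,994.02
Holding:  Q/2 × H = 979/2 × €24.5 = €11,992.75
Total = €11,994.02 + €11,992.75 = €23,986.77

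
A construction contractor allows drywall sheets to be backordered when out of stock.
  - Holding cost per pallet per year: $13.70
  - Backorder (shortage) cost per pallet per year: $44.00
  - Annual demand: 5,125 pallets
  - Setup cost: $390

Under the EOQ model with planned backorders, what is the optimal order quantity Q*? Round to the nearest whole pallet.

619 pallets

Q* = √(2DS/H) · √((H + b)/b)
   = √(2 × 5,125 × 390 / 13.7) · √((13.7 + 44) / 44)
   = 540.174 × 1.1451 ≈ 618.58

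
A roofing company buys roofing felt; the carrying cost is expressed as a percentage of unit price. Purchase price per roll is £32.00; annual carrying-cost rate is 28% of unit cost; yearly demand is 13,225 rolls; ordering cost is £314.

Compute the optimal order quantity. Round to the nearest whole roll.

Holding cost per roll per year: H = 28% × £32 = £8.9600
2DS/H = 2·13,225·314/8.96 = 926,930.80
EOQ = √926,930.80 ≈ 962.77

963 rolls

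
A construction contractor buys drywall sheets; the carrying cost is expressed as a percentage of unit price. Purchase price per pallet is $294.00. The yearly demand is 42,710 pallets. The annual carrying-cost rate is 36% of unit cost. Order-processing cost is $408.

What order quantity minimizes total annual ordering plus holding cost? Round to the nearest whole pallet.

574 pallets

H = i·C = 0.36 × $294 = $105.8400 per pallet-year
Q* = √(2·D·S / H) = √(2·42,710·408 / 105.84) = √329,283.4 ≈ 573.83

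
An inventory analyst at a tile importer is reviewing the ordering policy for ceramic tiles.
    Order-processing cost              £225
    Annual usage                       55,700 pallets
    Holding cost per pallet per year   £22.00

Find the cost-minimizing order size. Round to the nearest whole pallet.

1,067 pallets

Q* = √(2·D·S / H) = √(2·55,700·225 / 22) = √1,139,318.2 ≈ 1,067.39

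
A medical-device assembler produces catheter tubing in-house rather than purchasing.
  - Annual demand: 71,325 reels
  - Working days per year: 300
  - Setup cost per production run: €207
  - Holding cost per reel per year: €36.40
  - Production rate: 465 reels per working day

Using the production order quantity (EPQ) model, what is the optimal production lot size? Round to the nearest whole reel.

1,288 reels

Daily demand d = 71,325/300 = 237.750; p = 465; 1 − d/p = 0.48871
EPQ = √(2DS / (H(1 − d/p)))
    = √(2 × 71,325 × 207 / (36.4 × 0.48871)) ≈ 1,288.38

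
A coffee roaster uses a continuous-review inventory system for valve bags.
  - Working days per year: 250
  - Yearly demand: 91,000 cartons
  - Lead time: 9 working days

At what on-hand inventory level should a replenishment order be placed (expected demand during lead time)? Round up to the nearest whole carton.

3,276 cartons

Daily demand d = 91,000 / 250 = 364.000 cartons/day
Demand during lead time = 364.000 × 9 = 3,276.00
Reorder point = 3,276.00 → round up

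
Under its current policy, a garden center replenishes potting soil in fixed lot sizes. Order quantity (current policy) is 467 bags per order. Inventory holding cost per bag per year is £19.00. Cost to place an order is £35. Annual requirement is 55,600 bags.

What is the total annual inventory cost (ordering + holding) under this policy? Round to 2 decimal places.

Orders/yr = 55,600/467 = 119.058; ordering cost = 119.058 × £35 = £4,167.02
Average inventory = 467/2 = 233.5; holding cost = 233.5 × £19 = £4,436.50
Total = £4,167.02 + £4,436.50 = £8,603.52

£8,603.52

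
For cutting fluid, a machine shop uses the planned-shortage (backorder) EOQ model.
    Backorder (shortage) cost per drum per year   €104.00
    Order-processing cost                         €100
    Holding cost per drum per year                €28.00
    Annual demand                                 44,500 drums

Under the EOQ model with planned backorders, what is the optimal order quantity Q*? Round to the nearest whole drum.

Basic EOQ = √(2·44,500·100/28) = 563.788
Backorder adjustment √((H+b)/b) = √((28+104)/104) = 1.1266
Q* = 563.788 × 1.1266 ≈ 635.16

635 drums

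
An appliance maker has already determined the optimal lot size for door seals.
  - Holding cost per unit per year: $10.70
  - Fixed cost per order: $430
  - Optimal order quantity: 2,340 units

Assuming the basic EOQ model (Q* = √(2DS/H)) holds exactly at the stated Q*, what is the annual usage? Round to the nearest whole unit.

Since Q* = (2DS/H)^½, squaring gives Q*²·H = 2DS.
D = Q²H / (2S) = 2,340² × 10.7 / (2 × 430) = 68,126.65

68,127 units per year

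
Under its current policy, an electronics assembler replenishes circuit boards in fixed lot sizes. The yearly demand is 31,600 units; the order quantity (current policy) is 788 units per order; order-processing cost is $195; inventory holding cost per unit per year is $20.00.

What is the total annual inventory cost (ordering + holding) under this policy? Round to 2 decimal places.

$15,699.80

Ordering: D/Q × S = 31,600/788 × $195 = $7,819.80
Holding:  Q/2 × H = 788/2 × $20 = $7,880.00
Total = $7,819.80 + $7,880.00 = $15,699.80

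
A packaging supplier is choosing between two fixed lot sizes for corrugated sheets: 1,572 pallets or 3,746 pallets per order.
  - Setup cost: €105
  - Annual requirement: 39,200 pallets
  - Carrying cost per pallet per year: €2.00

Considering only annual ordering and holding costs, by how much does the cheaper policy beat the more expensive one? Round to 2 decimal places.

€654.45

For each Q, cost = (D/Q)·S + (Q/2)·H.
TC(1,572) = (39,200/1,572)×105 + (1,572/2)×2 = €4,190.32
TC(3,746) = (39,200/3,746)×105 + (3,746/2)×2 = €4,844.77
Cheaper: Q = 1,572.  Difference = €654.45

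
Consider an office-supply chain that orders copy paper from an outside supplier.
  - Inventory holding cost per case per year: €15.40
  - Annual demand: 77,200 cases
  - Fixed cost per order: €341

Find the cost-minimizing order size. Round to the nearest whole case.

1,849 cases

2DS/H = 2·77,200·341/15.4 = 3,418,857.14
EOQ = √3,418,857.14 ≈ 1,849.02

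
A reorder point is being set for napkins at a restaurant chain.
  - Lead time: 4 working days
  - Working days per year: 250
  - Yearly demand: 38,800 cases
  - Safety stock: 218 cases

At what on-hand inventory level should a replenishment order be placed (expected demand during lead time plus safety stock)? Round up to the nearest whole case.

Daily demand d = 38,800 / 250 = 155.200 cases/day
Demand during lead time = 155.200 × 4 = 620.80
Reorder point = 620.80 + 218 = 838.80 → round up

839 cases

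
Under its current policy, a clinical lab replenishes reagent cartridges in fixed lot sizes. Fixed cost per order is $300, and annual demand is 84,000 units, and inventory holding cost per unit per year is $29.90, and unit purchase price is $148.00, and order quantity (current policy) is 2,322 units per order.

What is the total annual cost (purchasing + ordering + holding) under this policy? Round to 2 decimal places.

$12,477,566.61

Annual ordering cost = (D/Q)·S = (84,000/2,322) × 300 = $10,852.71
Annual holding cost  = (Q/2)·H = (2,322/2) × 29.9 = $34,713.90
Purchase cost = D·C = 84,000 × 148 = $12,432,000.00
Total = $10,852.71 + $34,713.90 + $12,432,000.00 = $12,477,566.61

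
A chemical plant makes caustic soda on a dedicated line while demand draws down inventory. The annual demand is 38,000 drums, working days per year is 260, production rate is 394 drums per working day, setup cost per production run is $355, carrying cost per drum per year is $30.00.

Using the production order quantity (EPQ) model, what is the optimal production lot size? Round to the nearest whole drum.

Daily demand d = 38,000/260 = 146.154; p = 394; 1 − d/p = 0.62905
EPQ = √(2DS / (H(1 − d/p)))
    = √(2 × 38,000 × 355 / (30 × 0.62905)) ≈ 1,195.69

1,196 drums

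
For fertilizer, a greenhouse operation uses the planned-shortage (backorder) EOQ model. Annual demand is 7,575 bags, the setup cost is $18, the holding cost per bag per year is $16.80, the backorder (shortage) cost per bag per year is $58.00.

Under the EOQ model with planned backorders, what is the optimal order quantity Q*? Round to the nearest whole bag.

145 bags

Basic EOQ = √(2·7,575·18/16.8) = 127.405
Backorder adjustment √((H+b)/b) = √((16.8+58)/58) = 1.1356
Q* = 127.405 × 1.1356 ≈ 144.69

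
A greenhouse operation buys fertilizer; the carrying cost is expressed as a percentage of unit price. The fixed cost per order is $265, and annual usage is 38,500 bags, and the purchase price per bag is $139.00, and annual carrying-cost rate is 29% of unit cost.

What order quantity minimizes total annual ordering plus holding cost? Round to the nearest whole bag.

Carrying cost H = $139 × 29% = $40.3100/bag/yr
Optimal lot size Q* = (2 × 38,500 × $265 / $40.31)^½ ≈ 711.48

711 bags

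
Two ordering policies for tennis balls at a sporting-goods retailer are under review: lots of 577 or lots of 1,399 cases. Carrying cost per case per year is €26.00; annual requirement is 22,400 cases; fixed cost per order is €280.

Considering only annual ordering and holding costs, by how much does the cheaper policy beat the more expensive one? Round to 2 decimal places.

€4,299.18

For each Q, cost = (D/Q)·S + (Q/2)·H.
TC(577) = (22,400/577)×280 + (577/2)×26 = €18,371.02
TC(1,399) = (22,400/1,399)×280 + (1,399/2)×26 = €22,670.20
Cheaper: Q = 577.  Difference = €4,299.18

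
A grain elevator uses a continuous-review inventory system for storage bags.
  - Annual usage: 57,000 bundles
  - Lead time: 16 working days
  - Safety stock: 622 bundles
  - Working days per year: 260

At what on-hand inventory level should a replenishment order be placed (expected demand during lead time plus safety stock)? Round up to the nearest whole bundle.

Daily demand d = 57,000 / 260 = 219.231 bundles/day
Demand during lead time = 219.231 × 16 = 3,507.69
Reorder point = 3,507.69 + 622 = 4,129.69 → round up

4,130 bundles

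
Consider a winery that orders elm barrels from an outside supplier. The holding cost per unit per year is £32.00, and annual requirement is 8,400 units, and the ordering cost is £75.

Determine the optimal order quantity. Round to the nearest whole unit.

198 units

Q* = √(2·D·S / H) = √(2·8,400·75 / 32) = √39,375.0 ≈ 198.43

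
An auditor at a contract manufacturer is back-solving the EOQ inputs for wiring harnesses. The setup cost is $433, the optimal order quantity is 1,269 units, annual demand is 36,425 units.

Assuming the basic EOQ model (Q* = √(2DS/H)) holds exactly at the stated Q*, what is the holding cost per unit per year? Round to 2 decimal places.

EOQ relation: Q² = 2DS/H, so rearrange for the unknown.
H = 2DS / Q² = 2 × 36,425 × 433 / 1,269² = 19.5882

$19.59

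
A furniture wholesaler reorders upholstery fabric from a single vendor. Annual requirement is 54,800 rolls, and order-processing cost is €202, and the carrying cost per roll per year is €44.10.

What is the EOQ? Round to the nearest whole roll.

EOQ = √(2DS/H) = √(2 × 54,800 × 202 / 44.1)
    = √(502,022.68) ≈ 708.54

709 rolls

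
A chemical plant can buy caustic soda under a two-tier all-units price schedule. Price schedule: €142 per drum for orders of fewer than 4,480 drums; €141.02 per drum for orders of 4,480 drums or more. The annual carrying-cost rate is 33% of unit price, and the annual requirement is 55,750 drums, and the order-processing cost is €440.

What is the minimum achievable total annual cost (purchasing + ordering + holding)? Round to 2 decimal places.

€7,964,447.38

H₁ = 33%×€142 = €46.8600;  H₂ = 33%×€141.02 = €46.5366
EOQ₁ = √(2×55,750×440/46.8600) = 1,023.20  (< 4,480, feasible at tier 1)
EOQ₂ = √(2×55,750×440/46.5366) = 1,026.75  (< 4,480 → use Q = 4,480 at tier-2 price)
TC(tier 1 (EOQ₁), Q≈1,023.2) = €7,964,447.38
TC(tier 2, Q≈4,480.0) = €7,971,582.43
Minimum at tier 1 (EOQ₁): €7,964,447.38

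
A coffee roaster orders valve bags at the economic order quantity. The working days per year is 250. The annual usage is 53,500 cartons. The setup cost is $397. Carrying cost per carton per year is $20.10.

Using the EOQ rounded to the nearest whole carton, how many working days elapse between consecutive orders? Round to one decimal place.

6.8 days

2DS/H = 2·53,500·397/20.1 = 2,113,383.08
EOQ = √2,113,383.08 ≈ 1,453.75 → Q = 1,454 cartons
T = Q/D × 250 days = 1,454/53,500 × 250 = 6.794 days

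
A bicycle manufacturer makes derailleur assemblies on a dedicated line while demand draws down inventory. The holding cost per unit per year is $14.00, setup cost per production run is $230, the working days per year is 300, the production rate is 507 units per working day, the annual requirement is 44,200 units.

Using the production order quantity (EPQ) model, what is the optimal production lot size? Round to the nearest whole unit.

d = 44,200/300 = 147.3333 units/day;  effective holding cost H(1 − d/p) = 14·(1 − 147.3333/507) = 9.93162
Q* = √(2DS / H_eff) = √(2·44,200·230 / 9.93162) ≈ 1,430.80

1,431 units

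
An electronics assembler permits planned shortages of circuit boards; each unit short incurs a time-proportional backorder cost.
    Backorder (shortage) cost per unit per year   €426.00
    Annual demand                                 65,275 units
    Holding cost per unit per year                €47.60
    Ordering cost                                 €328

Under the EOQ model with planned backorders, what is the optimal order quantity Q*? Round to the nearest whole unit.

Q* = √(2DS/H) · √((H + b)/b)
   = √(2 × 65,275 × 328 / 47.6) · √((47.6 + 426) / 426)
   = 948.466 × 1.0544 ≈ 1,000.05

1,000 units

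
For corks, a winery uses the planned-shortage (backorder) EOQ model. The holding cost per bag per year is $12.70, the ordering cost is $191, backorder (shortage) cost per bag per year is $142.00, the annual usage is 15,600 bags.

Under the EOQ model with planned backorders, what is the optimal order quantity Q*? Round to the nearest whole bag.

715 bags

Q* = √(2DS/H) · √((H + b)/b)
   = √(2 × 15,600 × 191 / 12.7) · √((12.7 + 142) / 142)
   = 685.002 × 1.0438 ≈ 714.98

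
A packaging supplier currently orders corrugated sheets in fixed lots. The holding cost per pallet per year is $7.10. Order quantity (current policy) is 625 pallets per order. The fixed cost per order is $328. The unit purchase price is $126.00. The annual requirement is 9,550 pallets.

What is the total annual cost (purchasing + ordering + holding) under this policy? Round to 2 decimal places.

Orders/yr = 9,550/625 = 15.280; ordering cost = 15.280 × $328 = $5,011.84
Average inventory = 625/2 = 312.5; holding cost = 312.5 × $7.1 = $2,218.75
Purchase cost = D·C = 9,550 × 126 = $1,203,300.00
Total = $5,011.84 + $2,218.75 + $1,203,300.00 = $1,210,530.59

$1,210,530.59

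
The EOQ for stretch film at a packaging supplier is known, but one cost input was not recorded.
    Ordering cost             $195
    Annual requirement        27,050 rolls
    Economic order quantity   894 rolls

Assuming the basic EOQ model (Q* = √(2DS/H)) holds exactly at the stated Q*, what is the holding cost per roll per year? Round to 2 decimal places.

$13.20

Since Q* = (2DS/H)^½, squaring gives Q*²·H = 2DS.
H = 2DS / Q² = 2 × 27,050 × 195 / 894² = 13.1995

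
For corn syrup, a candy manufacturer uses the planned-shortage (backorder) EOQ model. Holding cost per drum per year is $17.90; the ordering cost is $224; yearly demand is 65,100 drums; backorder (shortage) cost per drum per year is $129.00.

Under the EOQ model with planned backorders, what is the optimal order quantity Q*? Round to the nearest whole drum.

Basic EOQ = √(2·65,100·224/17.9) = 1,276.448
Backorder adjustment √((H+b)/b) = √((17.9+129)/129) = 1.0671
Q* = 1,276.448 × 1.0671 ≈ 1,362.13

1,362 drums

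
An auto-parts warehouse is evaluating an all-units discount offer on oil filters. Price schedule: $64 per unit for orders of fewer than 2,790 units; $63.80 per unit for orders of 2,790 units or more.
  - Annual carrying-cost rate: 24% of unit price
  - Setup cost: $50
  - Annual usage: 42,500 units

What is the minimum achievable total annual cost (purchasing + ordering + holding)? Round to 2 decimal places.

$2,728,079.60

H₁ = 24%×$64 = $15.3600;  H₂ = 24%×$63.80 = $15.3120
EOQ₁ = √(2×42,500×50/15.3600) = 526.02  (< 2,790, feasible at tier 1)
EOQ₂ = √(2×42,500×50/15.3120) = 526.84  (< 2,790 → use Q = 2,790 at tier-2 price)
TC(tier 1 (EOQ₁), Q≈526.0) = $2,728,079.60
TC(tier 2, Q≈2,790.0) = $2,733,621.89
Minimum at tier 1 (EOQ₁): $2,728,079.60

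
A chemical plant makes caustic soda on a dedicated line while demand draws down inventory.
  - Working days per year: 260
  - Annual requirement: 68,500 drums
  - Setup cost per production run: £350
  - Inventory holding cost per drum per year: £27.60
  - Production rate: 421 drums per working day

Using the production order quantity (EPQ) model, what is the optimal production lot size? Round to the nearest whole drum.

2,155 drums

Daily demand d = 68,500/260 = 263.462; p = 421; 1 − d/p = 0.37420
EPQ = √(2DS / (H(1 − d/p)))
    = √(2 × 68,500 × 350 / (27.6 × 0.37420)) ≈ 2,154.70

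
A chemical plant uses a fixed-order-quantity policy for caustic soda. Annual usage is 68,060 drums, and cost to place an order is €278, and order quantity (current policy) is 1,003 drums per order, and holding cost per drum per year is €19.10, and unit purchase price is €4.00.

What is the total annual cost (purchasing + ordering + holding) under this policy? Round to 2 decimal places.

Ordering: D/Q × S = 68,060/1,003 × €278 = €18,864.09
Holding:  Q/2 × H = 1,003/2 × €19.1 = €9,578.65
Purchase cost = D·C = 68,060 × 4 = €272,240.00
Total = €18,864.09 + €9,578.65 + €272,240.00 = €300,682.74

€300,682.74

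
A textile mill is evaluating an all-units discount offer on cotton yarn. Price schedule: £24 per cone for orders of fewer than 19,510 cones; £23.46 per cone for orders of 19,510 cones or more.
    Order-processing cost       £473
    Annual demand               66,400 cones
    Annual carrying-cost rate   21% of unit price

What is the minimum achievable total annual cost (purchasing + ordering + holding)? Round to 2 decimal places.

H₁ = 21%×£24 = £5.0400;  H₂ = 21%×£23.46 = £4.9266
EOQ₁ = √(2×66,400×473/5.0400) = 3,530.32  (< 19,510, feasible at tier 1)
EOQ₂ = √(2×66,400×473/4.9266) = 3,570.72  (< 19,510 → use Q = 19,510 at tier-2 price)
TC(tier 1 (EOQ₁), Q≈3,530.3) = £1,611,392.82
TC(tier 2, Q≈19,510.0) = £1,607,412.78
Minimum at tier 2: £1,607,412.78

£1,607,412.78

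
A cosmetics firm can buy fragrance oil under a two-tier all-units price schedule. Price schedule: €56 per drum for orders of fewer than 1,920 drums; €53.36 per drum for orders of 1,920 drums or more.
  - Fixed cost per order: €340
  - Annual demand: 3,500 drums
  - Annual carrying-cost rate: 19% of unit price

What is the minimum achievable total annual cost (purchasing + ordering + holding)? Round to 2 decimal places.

€197,112.66

H₁ = 19%×€56 = €10.6400;  H₂ = 19%×€53.36 = €10.1384
EOQ₁ = √(2×3,500×340/10.6400) = 472.95  (< 1,920, feasible at tier 1)
EOQ₂ = √(2×3,500×340/10.1384) = 484.51  (< 1,920 → use Q = 1,920 at tier-2 price)
TC(tier 1 (EOQ₁), Q≈473.0) = €201,032.22
TC(tier 2, Q≈1,920.0) = €197,112.66
Minimum at tier 2: €197,112.66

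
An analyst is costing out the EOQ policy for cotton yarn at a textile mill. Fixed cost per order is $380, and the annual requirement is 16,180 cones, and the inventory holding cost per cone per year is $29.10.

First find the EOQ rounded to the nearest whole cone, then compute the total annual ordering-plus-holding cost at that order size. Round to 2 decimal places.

Optimal lot size Q* = (2 × 16,180 × $380 / $29.1)^½ ≈ 650.05 → Q = 650 cones
Orders/yr = 16,180/650 = 24.892; ordering cost = 24.892 × $380 = $9,459.08
Average inventory = 650/2 = 325; holding cost = 325 × $29.1 = $9,457.50
Total = $9,459.08 + $9,457.50 = $18,916.58

$18,916.58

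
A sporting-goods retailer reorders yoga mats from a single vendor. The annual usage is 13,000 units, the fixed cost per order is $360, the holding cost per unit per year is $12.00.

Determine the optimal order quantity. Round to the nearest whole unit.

Optimal lot size Q* = (2 × 13,000 × $360 / $12)^½ ≈ 883.18

883 units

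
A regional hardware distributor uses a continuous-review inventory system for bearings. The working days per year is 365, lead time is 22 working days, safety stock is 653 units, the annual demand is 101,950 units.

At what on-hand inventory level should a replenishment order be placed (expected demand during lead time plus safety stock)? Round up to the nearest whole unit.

Daily demand d = 101,950 / 365 = 279.315 units/day
Demand during lead time = 279.315 × 22 = 6,144.93
Reorder point = 6,144.93 + 653 = 6,797.93 → round up

6,798 units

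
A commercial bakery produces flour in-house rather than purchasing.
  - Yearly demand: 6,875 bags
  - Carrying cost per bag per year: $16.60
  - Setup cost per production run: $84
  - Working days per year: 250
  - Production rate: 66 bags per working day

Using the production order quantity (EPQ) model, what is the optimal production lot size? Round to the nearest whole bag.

345 bags

d = 6,875/250 = 27.5000 bags/day;  effective holding cost H(1 − d/p) = 16.6·(1 − 27.5000/66) = 9.68333
Q* = √(2DS / H_eff) = √(2·6,875·84 / 9.68333) ≈ 345.37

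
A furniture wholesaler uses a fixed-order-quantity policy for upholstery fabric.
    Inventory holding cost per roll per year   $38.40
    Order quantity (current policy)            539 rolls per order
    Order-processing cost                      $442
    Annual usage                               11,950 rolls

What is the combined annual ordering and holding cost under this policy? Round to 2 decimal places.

Orders/yr = 11,950/539 = 22.171; ordering cost = 22.171 × $442 = $9,799.44
Average inventory = 539/2 = 269.5; holding cost = 269.5 × $38.4 = $10,348.80
Total = $9,799.44 + $10,348.80 = $20,148.24

$20,148.24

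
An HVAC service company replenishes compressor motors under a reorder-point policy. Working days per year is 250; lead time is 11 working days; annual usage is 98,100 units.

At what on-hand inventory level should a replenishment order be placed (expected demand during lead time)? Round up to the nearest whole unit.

Daily demand d = 98,100 / 250 = 392.400 units/day
Demand during lead time = 392.400 × 11 = 4,316.40
Reorder point = 4,316.40 → round up

4,317 units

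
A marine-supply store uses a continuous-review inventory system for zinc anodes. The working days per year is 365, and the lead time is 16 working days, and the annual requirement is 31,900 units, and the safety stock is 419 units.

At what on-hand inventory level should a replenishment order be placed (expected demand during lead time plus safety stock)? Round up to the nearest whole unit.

Daily demand d = 31,900 / 365 = 87.397 units/day
Demand during lead time = 87.397 × 16 = 1,398.36
Reorder point = 1,398.36 + 419 = 1,817.36 → round up

1,818 units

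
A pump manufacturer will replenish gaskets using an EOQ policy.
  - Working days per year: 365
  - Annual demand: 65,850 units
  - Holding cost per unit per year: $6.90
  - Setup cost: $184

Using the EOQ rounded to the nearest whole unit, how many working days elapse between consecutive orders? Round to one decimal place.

EOQ = √(2DS/H) = √(2 × 65,850 × 184 / 6.9)
    = √(3,512,000.00) ≈ 1,874.03 → Q = 1,874 units
Days between orders = 365 / (D/Q) = 365 / 35.139 ≈ 10.387

10.4 days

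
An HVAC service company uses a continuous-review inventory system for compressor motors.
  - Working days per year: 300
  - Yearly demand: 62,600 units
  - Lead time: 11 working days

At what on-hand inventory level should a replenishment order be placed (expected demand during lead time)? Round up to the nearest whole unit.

2,296 units

Daily demand d = 62,600 / 300 = 208.667 units/day
Demand during lead time = 208.667 × 11 = 2,295.33
Reorder point = 2,295.33 → round up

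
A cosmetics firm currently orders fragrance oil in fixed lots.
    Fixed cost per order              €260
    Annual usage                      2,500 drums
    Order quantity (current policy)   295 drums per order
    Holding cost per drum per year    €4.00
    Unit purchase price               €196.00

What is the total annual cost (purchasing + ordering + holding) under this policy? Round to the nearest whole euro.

€492,793

Annual ordering cost = (D/Q)·S = (2,500/295) × 260 = €2,203.39
Annual holding cost  = (Q/2)·H = (295/2) × 4 = €590.00
Purchase cost = D·C = 2,500 × 196 = €490,000.00
Total = €2,203.39 + €590.00 + €490,000.00 = €492,793.39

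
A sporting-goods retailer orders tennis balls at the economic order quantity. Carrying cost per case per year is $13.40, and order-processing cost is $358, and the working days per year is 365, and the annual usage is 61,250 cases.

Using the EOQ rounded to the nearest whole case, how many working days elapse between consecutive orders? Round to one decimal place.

2DS/H = 2·61,250·358/13.4 = 3,272,761.19
EOQ = √3,272,761.19 ≈ 1,809.08 → Q = 1,809 cases
Cycle time = (working days × Q)/D = (365 × 1,809) / 61,250 = 10.780 days

10.8 days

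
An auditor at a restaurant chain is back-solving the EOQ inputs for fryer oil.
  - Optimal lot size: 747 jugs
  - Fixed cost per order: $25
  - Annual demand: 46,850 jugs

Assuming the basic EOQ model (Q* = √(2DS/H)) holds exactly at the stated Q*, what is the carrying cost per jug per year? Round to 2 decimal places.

$4.20

EOQ relation: Q² = 2DS/H, so rearrange for the unknown.
H = 2DS / Q² = 2 × 46,850 × 25 / 747² = 4.1980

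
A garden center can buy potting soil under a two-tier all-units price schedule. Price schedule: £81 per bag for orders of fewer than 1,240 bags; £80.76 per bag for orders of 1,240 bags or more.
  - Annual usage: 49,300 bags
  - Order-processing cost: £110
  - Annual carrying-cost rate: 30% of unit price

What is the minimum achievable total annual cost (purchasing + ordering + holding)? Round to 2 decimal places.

H₁ = 30%×£81 = £24.3000;  H₂ = 30%×£80.76 = £24.2280
EOQ₁ = √(2×49,300×110/24.3000) = 668.08  (< 1,240, feasible at tier 1)
EOQ₂ = √(2×49,300×110/24.2280) = 669.08  (< 1,240 → use Q = 1,240 at tier-2 price)
TC(tier 1 (EOQ₁), Q≈668.1) = £4,009,534.46
TC(tier 2, Q≈1,240.0) = £4,000,862.75
Minimum at tier 2: £4,000,862.75

£4,000,862.75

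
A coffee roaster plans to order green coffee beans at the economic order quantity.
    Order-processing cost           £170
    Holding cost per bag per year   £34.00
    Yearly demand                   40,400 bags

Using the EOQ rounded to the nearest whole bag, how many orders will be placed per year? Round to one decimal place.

2DS/H = 2·40,400·170/34 = 404,000.00
EOQ = √404,000.00 ≈ 635.61 → Q = 636
N = D/Q = 40,400/636 ≈ 63.522 orders/yr

63.5 orders per year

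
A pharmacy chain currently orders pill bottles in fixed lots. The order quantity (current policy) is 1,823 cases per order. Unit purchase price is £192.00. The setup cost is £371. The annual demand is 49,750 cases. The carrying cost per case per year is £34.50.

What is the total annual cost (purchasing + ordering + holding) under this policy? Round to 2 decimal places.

£9,593,571.41

Ordering: D/Q × S = 49,750/1,823 × £371 = £10,124.66
Holding:  Q/2 × H = 1,823/2 × £34.5 = £31,446.75
Purchase cost = D·C = 49,750 × 192 = £9,552,000.00
Total = £10,124.66 + £31,446.75 + £9,552,000.00 = £9,593,571.41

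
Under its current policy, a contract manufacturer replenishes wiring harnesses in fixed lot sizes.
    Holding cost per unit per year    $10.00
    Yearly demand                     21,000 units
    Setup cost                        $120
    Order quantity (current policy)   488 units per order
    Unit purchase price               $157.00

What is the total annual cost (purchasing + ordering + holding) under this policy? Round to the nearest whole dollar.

$3,304,604

Annual ordering cost = (D/Q)·S = (21,000/488) × 120 = $5,163.93
Annual holding cost  = (Q/2)·H = (488/2) × 10 = $2,440.00
Purchase cost = D·C = 21,000 × 157 = $3,297,000.00
Total = $5,163.93 + $2,440.00 + $3,297,000.00 = $3,304,603.93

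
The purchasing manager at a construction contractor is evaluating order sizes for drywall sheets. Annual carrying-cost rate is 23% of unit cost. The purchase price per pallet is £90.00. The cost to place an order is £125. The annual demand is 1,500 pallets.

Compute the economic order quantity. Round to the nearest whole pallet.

Holding cost per pallet per year: H = 23% × £90 = £20.7000
Optimal lot size Q* = (2 × 1,500 × £125 / £20.7)^½ ≈ 134.60

135 pallets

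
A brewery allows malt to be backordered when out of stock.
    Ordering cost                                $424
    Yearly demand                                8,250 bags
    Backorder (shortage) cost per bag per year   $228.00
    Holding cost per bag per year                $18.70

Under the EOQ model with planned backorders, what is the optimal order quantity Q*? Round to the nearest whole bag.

Basic EOQ = √(2·8,250·424/18.7) = 611.652
Backorder adjustment √((H+b)/b) = √((18.7+228)/228) = 1.0402
Q* = 611.652 × 1.0402 ≈ 636.24

636 bags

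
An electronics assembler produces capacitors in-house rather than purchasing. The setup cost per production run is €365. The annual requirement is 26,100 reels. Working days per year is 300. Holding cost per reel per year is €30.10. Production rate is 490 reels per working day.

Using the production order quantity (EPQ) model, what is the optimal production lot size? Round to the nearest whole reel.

877 reels

d = 26,100/300 = 87.0000 reels/day;  effective holding cost H(1 − d/p) = 30.1·(1 − 87.0000/490) = 24.75571
Q* = √(2DS / H_eff) = √(2·26,100·365 / 24.75571) ≈ 877.29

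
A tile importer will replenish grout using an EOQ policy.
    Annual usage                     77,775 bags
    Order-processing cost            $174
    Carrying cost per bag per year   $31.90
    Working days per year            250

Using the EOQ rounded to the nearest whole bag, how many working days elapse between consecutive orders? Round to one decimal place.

3.0 days

Q* = √(2·D·S / H) = √(2·77,775·174 / 31.9) = √848,454.5 ≈ 921.12 → Q = 921 bags
Cycle time = (working days × Q)/D = (250 × 921) / 77,775 = 2.960 days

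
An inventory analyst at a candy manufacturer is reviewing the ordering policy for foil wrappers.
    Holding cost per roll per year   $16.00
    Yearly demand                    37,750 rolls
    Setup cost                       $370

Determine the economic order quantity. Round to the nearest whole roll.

1,321 rolls

Optimal lot size Q* = (2 × 37,750 × $370 / $16)^½ ≈ 1,321.34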